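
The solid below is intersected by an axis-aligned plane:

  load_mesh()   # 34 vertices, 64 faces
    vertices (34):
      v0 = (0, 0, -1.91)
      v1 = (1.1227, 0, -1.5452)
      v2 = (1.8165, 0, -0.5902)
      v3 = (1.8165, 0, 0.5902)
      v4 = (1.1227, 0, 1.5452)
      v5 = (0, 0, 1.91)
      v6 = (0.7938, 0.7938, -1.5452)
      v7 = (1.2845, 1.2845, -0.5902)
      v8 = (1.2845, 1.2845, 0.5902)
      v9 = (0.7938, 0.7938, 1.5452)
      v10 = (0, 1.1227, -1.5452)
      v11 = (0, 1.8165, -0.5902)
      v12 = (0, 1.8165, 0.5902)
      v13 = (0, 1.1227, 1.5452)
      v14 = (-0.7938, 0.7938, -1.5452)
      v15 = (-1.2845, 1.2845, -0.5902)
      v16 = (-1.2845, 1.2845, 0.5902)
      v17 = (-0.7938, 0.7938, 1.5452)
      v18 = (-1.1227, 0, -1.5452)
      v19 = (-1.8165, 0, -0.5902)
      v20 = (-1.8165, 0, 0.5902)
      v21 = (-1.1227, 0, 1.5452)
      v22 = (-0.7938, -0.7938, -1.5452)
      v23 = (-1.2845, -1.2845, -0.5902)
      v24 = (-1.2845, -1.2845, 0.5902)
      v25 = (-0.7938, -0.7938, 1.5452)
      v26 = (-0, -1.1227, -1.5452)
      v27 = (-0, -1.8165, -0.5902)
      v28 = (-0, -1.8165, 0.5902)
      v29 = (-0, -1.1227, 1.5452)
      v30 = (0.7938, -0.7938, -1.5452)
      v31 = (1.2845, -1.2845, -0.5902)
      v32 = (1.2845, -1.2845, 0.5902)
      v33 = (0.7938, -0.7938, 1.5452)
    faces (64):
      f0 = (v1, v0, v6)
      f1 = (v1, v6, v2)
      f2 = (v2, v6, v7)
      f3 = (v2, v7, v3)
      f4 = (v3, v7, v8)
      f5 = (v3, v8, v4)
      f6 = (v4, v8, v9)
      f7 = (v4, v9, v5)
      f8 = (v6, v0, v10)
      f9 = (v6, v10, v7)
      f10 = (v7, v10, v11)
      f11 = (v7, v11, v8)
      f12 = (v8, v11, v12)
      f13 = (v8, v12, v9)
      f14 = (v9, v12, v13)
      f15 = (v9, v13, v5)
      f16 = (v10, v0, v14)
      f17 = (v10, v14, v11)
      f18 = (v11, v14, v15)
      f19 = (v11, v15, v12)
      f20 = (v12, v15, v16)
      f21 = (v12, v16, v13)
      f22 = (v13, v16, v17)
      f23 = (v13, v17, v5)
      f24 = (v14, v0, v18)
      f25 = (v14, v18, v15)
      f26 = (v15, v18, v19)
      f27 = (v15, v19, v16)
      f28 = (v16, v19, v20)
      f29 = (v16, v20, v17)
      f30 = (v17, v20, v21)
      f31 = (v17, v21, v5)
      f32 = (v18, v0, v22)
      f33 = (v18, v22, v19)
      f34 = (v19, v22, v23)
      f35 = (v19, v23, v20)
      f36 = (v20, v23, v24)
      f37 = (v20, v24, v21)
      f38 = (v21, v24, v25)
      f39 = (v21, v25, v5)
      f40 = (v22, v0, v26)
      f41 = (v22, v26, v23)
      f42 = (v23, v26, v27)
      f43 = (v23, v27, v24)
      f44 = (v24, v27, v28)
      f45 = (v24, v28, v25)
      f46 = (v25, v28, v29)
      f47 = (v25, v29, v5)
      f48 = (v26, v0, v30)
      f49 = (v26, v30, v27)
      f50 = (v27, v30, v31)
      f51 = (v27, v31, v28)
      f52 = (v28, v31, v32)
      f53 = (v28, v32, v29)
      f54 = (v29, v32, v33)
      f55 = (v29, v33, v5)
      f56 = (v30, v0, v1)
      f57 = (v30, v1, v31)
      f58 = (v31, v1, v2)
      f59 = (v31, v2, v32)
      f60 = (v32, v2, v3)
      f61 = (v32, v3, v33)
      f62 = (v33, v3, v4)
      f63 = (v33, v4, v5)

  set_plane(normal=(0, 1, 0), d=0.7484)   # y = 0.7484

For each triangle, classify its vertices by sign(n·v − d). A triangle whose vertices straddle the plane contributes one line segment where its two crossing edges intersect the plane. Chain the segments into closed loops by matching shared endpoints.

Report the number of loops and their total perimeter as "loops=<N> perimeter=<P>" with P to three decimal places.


loops=1 perimeter=10.373

Straddling triangles (20 of 64):
  (v1,v0,v6) [--+] → (0.7484, 0.7484, -1.56606)–(0.812611, 0.7484, -1.5452)  len=0.0675
  (v1,v6,v2) [-+-] → (0.812611, 0.7484, -1.5452)–(0.852292, 0.7484, -1.49058)  len=0.0675
  (v2,v6,v7) [-++] → (0.852292, 0.7484, -1.49058)–(1.50654, 0.7484, -0.5902)  len=1.1130
  (v2,v7,v3) [-+-] → (1.50654, 0.7484, -0.5902)–(1.50654, 0.7484, -0.0975473)  len=0.4927
  (v3,v7,v8) [-++] → (1.50654, 0.7484, -0.0975473)–(1.50654, 0.7484, 0.5902)  len=0.6877
  (v3,v8,v4) [-+-] → (1.50654, 0.7484, 0.5902)–(1.21697, 0.7484, 0.98878)  len=0.4927
  (v4,v8,v9) [-++] → (1.21697, 0.7484, 0.98878)–(0.812611, 0.7484, 1.5452)  len=0.6878
  (v4,v9,v5) [-+-] → (0.812611, 0.7484, 1.5452)–(0.7484, 0.7484, 1.56606)  len=0.0675
  (v6,v0,v10) [+-+] → (0.7484, 0.7484, -1.56606)–(0, 0.7484, -1.66682)  len=0.7552
  (v9,v13,v5) [++-] → (0, 0.7484, 1.66682)–(0.7484, 0.7484, 1.56606)  len=0.7552
  (v10,v0,v14) [+-+] → (0, 0.7484, -1.66682)–(-0.7484, 0.7484, -1.56606)  len=0.7552
  (v13,v17,v5) [++-] → (-0.7484, 0.7484, 1.56606)–(0, 0.7484, 1.66682)  len=0.7552
  (v14,v0,v18) [+--] → (-0.7484, 0.7484, -1.56606)–(-0.812611, 0.7484, -1.5452)  len=0.0675
  (v14,v18,v15) [+-+] → (-0.812611, 0.7484, -1.5452)–(-1.21697, 0.7484, -0.98878)  len=0.6878
  (v15,v18,v19) [+--] → (-1.21697, 0.7484, -0.98878)–(-1.50654, 0.7484, -0.5902)  len=0.4927
  (v15,v19,v16) [+-+] → (-1.50654, 0.7484, -0.5902)–(-1.50654, 0.7484, 0.0975473)  len=0.6877
  (v16,v19,v20) [+--] → (-1.50654, 0.7484, 0.0975473)–(-1.50654, 0.7484, 0.5902)  len=0.4927
  (v16,v20,v17) [+-+] → (-1.50654, 0.7484, 0.5902)–(-0.852292, 0.7484, 1.49058)  len=1.1130
  (v17,v20,v21) [+--] → (-0.852292, 0.7484, 1.49058)–(-0.812611, 0.7484, 1.5452)  len=0.0675
  (v17,v21,v5) [+--] → (-0.812611, 0.7484, 1.5452)–(-0.7484, 0.7484, 1.56606)  len=0.0675

Chained into 1 loop(s):
  loop 1: 20 segments, perimeter = 10.3734
Total perimeter = 10.373


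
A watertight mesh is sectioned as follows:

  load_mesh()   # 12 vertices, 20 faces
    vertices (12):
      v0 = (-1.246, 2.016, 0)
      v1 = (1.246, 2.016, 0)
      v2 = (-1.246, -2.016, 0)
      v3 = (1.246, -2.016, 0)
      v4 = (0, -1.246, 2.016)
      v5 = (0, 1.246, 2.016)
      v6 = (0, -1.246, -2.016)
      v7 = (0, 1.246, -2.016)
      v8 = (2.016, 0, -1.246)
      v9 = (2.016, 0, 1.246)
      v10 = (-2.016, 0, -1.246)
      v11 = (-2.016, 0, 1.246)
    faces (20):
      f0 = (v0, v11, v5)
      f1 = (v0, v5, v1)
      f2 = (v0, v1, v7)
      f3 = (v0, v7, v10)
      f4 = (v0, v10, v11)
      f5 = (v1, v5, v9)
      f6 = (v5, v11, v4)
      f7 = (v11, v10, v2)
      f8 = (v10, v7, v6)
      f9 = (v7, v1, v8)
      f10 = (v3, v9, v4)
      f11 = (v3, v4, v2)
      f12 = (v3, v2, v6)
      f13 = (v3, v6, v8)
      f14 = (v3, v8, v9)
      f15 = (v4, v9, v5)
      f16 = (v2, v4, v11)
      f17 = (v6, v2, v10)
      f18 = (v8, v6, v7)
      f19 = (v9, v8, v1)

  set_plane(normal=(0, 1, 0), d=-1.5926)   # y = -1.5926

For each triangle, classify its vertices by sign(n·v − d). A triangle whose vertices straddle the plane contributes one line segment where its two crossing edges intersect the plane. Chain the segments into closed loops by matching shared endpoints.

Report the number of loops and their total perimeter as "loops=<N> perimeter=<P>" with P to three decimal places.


Straddling triangles (8 of 20):
  (v11,v10,v2) [++-] → (-1.40772, -1.5926, -0.261685)–(-1.40772, -1.5926, 0.261685)  len=0.5234
  (v3,v9,v4) [-++] → (1.40772, -1.5926, 0.261685)–(0.560862, -1.5926, 1.10854)  len=1.1976
  (v3,v4,v2) [-+-] → (0.560862, -1.5926, 1.10854)–(-0.560862, -1.5926, 1.10854)  len=1.1217
  (v3,v2,v6) [--+] → (-0.560862, -1.5926, -1.10854)–(0.560862, -1.5926, -1.10854)  len=1.1217
  (v3,v6,v8) [-++] → (0.560862, -1.5926, -1.10854)–(1.40772, -1.5926, -0.261685)  len=1.1976
  (v3,v8,v9) [-++] → (1.40772, -1.5926, -0.261685)–(1.40772, -1.5926, 0.261685)  len=0.5234
  (v2,v4,v11) [-++] → (-0.560862, -1.5926, 1.10854)–(-1.40772, -1.5926, 0.261685)  len=1.1976
  (v6,v2,v10) [+-+] → (-0.560862, -1.5926, -1.10854)–(-1.40772, -1.5926, -0.261685)  len=1.1976

Chained into 1 loop(s):
  loop 1: 8 segments, perimeter = 8.0807
Total perimeter = 8.081

loops=1 perimeter=8.081


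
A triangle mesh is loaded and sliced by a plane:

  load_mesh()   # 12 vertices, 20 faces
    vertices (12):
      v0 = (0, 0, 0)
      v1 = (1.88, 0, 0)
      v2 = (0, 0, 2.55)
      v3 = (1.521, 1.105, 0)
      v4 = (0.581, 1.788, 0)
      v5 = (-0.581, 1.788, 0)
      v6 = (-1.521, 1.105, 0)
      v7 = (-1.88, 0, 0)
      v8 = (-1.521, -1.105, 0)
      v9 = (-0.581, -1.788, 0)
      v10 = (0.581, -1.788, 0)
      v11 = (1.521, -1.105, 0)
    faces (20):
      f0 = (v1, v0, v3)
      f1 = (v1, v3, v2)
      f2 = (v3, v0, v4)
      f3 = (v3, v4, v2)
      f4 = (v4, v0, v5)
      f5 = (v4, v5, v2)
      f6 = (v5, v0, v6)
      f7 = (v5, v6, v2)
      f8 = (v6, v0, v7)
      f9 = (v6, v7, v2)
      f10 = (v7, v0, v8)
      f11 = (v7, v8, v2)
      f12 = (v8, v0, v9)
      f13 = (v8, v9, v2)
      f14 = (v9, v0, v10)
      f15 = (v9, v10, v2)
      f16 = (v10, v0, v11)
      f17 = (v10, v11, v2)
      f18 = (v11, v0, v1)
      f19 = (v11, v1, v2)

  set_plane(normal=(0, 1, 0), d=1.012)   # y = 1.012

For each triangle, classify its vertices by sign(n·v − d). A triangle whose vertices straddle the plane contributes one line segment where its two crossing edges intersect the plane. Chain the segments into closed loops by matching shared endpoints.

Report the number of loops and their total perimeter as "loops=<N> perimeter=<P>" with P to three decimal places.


Straddling triangles (10 of 20):
  (v1,v0,v3) [--+] → (1.39299, 1.012, 0)–(1.55121, 1.012, 0)  len=0.1582
  (v1,v3,v2) [-+-] → (1.55121, 1.012, 0)–(1.39299, 1.012, 0.214615)  len=0.2666
  (v3,v0,v4) [+-+] → (1.39299, 1.012, 0)–(0.328843, 1.012, 0)  len=1.0641
  (v3,v4,v2) [++-] → (0.328843, 1.012, 1.10671)–(1.39299, 1.012, 0.214615)  len=1.3886
  (v4,v0,v5) [+-+] → (0.328843, 1.012, 0)–(-0.328843, 1.012, 0)  len=0.6577
  (v4,v5,v2) [++-] → (-0.328843, 1.012, 1.10671)–(0.328843, 1.012, 1.10671)  len=0.6577
  (v5,v0,v6) [+-+] → (-0.328843, 1.012, 0)–(-1.39299, 1.012, 0)  len=1.0641
  (v5,v6,v2) [++-] → (-1.39299, 1.012, 0.214615)–(-0.328843, 1.012, 1.10671)  len=1.3886
  (v6,v0,v7) [+--] → (-1.39299, 1.012, 0)–(-1.55121, 1.012, 0)  len=0.1582
  (v6,v7,v2) [+--] → (-1.55121, 1.012, 0)–(-1.39299, 1.012, 0.214615)  len=0.2666

Chained into 1 loop(s):
  loop 1: 10 segments, perimeter = 7.0706
Total perimeter = 7.071

loops=1 perimeter=7.071


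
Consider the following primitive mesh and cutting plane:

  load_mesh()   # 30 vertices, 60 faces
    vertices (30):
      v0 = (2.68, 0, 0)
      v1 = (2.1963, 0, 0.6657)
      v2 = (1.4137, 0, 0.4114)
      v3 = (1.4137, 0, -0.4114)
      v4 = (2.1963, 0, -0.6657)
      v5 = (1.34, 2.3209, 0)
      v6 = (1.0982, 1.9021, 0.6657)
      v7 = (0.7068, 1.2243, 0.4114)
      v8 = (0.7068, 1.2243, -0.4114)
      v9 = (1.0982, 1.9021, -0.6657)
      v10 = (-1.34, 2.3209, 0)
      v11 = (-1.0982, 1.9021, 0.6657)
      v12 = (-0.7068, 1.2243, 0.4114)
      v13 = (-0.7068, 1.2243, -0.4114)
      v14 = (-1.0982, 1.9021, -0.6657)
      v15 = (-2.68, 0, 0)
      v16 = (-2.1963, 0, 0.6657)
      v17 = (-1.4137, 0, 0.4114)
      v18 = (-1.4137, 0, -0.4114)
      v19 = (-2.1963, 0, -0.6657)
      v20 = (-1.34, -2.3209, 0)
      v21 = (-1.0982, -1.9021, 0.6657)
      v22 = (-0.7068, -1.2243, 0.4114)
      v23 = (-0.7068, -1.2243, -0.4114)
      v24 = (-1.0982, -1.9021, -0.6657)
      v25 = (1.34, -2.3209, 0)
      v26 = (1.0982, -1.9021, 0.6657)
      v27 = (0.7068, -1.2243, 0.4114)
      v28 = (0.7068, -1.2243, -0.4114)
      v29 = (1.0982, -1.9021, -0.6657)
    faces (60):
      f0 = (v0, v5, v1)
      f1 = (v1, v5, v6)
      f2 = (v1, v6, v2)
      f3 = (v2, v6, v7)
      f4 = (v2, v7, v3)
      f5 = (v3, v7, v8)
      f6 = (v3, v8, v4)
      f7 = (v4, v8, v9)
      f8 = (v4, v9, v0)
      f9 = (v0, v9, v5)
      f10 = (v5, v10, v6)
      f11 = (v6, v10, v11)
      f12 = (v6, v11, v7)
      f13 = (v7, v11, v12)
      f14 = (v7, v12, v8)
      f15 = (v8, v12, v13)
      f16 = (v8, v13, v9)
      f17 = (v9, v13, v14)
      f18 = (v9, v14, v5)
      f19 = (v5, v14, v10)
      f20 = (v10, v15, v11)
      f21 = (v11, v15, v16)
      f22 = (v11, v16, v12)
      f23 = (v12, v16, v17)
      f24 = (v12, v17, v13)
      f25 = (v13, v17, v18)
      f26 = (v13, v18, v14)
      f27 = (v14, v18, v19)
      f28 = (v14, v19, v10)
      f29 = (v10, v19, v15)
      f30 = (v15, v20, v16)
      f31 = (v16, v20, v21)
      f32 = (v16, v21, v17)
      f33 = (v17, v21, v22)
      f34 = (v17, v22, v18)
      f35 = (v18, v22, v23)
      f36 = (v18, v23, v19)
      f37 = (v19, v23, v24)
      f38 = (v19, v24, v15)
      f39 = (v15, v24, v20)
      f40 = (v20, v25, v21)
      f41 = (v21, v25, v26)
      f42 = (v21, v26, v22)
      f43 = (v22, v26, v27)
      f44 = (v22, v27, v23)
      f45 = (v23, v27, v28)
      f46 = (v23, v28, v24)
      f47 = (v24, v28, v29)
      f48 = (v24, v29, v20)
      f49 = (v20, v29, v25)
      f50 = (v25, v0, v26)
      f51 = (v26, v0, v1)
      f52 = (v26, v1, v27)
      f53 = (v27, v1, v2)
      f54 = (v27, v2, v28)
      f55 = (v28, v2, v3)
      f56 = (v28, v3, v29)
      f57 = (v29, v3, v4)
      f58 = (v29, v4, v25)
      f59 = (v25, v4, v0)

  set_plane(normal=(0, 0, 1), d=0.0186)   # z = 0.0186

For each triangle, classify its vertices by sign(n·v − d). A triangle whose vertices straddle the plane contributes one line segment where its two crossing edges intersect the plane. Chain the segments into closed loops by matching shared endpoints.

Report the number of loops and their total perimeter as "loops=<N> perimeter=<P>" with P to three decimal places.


loops=2 perimeter=24.481

Straddling triangles (24 of 60):
  (v0,v5,v1) [--+] → (1.36393, 2.25605, 0.0186)–(2.66649, 0, 0.0186)  len=2.6051
  (v1,v5,v6) [+-+] → (1.36393, 2.25605, 0.0186)–(1.33324, 2.3092, 0.0186)  len=0.0614
  (v2,v7,v3) [++-] → (1.04427, 0.639826, 0.0186)–(1.4137, 0, 0.0186)  len=0.7388
  (v3,v7,v8) [-+-] → (1.04427, 0.639826, 0.0186)–(0.7068, 1.2243, 0.0186)  len=0.6749
  (v5,v10,v6) [--+] → (-1.27188, 2.3092, 0.0186)–(1.33324, 2.3092, 0.0186)  len=2.6051
  (v6,v10,v11) [+-+] → (-1.27188, 2.3092, 0.0186)–(-1.33324, 2.3092, 0.0186)  len=0.0614
  (v7,v12,v8) [++-] → (-0.0319555, 1.2243, 0.0186)–(0.7068, 1.2243, 0.0186)  len=0.7388
  (v8,v12,v13) [-+-] → (-0.0319555, 1.2243, 0.0186)–(-0.7068, 1.2243, 0.0186)  len=0.6748
  (v10,v15,v11) [--+] → (-2.6358, 0.0531457, 0.0186)–(-1.33324, 2.3092, 0.0186)  len=2.6051
  (v11,v15,v16) [+-+] → (-2.6358, 0.0531457, 0.0186)–(-2.66649, 0, 0.0186)  len=0.0614
  (v12,v17,v13) [++-] → (-1.07623, 0.584474, 0.0186)–(-0.7068, 1.2243, 0.0186)  len=0.7388
  (v13,v17,v18) [-+-] → (-1.07623, 0.584474, 0.0186)–(-1.4137, 0, 0.0186)  len=0.6749
  (v15,v20,v16) [--+] → (-1.36393, -2.25605, 0.0186)–(-2.66649, 0, 0.0186)  len=2.6051
  (v16,v20,v21) [+-+] → (-1.36393, -2.25605, 0.0186)–(-1.33324, -2.3092, 0.0186)  len=0.0614
  (v17,v22,v18) [++-] → (-1.04427, -0.639826, 0.0186)–(-1.4137, 0, 0.0186)  len=0.7388
  (v18,v22,v23) [-+-] → (-1.04427, -0.639826, 0.0186)–(-0.7068, -1.2243, 0.0186)  len=0.6749
  (v20,v25,v21) [--+] → (1.27188, -2.3092, 0.0186)–(-1.33324, -2.3092, 0.0186)  len=2.6051
  (v21,v25,v26) [+-+] → (1.27188, -2.3092, 0.0186)–(1.33324, -2.3092, 0.0186)  len=0.0614
  (v22,v27,v23) [++-] → (0.0319555, -1.2243, 0.0186)–(-0.7068, -1.2243, 0.0186)  len=0.7388
  (v23,v27,v28) [-+-] → (0.0319555, -1.2243, 0.0186)–(0.7068, -1.2243, 0.0186)  len=0.6748
  (v25,v0,v26) [--+] → (2.6358, -0.0531457, 0.0186)–(1.33324, -2.3092, 0.0186)  len=2.6051
  (v26,v0,v1) [+-+] → (2.6358, -0.0531457, 0.0186)–(2.66649, 0, 0.0186)  len=0.0614
  (v27,v2,v28) [++-] → (1.07623, -0.584474, 0.0186)–(0.7068, -1.2243, 0.0186)  len=0.7388
  (v28,v2,v3) [-+-] → (1.07623, -0.584474, 0.0186)–(1.4137, 0, 0.0186)  len=0.6749

Chained into 2 loop(s):
  loop 1: 12 segments, perimeter = 15.9988
  loop 2: 12 segments, perimeter = 8.4821
Total perimeter = 24.481


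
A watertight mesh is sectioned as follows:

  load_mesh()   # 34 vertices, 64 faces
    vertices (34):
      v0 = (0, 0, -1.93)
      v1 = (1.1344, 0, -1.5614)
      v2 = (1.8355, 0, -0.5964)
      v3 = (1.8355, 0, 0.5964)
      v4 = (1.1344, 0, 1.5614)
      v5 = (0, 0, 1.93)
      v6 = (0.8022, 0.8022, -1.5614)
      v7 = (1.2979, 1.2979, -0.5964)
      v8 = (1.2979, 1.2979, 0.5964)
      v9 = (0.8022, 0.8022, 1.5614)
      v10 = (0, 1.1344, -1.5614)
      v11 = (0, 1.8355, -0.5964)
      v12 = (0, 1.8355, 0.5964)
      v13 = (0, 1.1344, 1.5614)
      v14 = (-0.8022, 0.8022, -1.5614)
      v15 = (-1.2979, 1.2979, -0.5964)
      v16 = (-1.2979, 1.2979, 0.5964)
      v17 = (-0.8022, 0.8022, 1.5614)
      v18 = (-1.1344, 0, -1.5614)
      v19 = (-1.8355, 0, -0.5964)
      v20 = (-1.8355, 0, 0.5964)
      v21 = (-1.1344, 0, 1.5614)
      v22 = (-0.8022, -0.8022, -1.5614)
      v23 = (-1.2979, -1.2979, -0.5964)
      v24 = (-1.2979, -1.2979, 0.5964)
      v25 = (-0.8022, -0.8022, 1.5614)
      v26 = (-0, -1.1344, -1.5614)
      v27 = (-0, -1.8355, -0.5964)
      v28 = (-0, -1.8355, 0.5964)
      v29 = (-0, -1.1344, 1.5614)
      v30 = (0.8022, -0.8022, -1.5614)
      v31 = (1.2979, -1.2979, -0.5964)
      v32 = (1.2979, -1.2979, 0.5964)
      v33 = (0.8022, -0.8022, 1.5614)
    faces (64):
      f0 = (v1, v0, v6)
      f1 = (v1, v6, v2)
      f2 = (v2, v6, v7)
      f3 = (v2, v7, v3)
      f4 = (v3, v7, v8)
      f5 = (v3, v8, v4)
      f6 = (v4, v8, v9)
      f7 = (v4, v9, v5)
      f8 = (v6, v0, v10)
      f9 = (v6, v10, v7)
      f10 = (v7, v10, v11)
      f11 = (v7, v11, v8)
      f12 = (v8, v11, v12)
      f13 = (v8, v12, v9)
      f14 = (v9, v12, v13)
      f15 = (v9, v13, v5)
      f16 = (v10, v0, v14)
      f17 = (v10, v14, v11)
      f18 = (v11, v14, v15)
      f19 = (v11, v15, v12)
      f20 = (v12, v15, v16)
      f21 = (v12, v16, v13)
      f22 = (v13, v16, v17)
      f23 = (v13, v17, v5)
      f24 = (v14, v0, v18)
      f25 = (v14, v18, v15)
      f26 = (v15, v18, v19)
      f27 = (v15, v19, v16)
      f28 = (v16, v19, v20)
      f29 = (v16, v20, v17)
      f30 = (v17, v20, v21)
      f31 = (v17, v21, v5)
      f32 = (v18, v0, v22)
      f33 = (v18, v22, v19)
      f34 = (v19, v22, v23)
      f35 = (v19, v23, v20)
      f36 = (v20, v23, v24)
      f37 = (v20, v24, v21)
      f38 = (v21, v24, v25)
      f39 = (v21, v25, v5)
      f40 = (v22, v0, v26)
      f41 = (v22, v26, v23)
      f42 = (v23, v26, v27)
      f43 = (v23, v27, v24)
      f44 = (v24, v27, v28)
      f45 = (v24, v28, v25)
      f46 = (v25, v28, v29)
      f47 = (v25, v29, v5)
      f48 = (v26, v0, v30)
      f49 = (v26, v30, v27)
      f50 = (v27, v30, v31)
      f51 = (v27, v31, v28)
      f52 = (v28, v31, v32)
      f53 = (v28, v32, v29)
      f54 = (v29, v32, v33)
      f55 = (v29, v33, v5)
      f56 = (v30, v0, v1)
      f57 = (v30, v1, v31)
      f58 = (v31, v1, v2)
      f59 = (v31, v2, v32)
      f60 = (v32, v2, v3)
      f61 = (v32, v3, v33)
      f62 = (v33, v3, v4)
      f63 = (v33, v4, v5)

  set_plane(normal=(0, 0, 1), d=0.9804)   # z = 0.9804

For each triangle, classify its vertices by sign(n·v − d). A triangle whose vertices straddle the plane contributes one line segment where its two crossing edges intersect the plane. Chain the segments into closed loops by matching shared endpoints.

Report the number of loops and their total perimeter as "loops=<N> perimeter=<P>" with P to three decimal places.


Straddling triangles (16 of 64):
  (v3,v8,v4) [--+] → (1.23284, 0.78143, 0.9804)–(1.55651, 0, 0.9804)  len=0.8458
  (v4,v8,v9) [+-+] → (1.23284, 0.78143, 0.9804)–(1.10065, 1.10065, 0.9804)  len=0.3455
  (v8,v12,v9) [--+] → (0.319217, 1.42432, 0.9804)–(1.10065, 1.10065, 0.9804)  len=0.8458
  (v9,v12,v13) [+-+] → (0.319217, 1.42432, 0.9804)–(0, 1.55651, 0.9804)  len=0.3455
  (v12,v16,v13) [--+] → (-0.78143, 1.23284, 0.9804)–(0, 1.55651, 0.9804)  len=0.8458
  (v13,v16,v17) [+-+] → (-0.78143, 1.23284, 0.9804)–(-1.10065, 1.10065, 0.9804)  len=0.3455
  (v16,v20,v17) [--+] → (-1.42432, 0.319217, 0.9804)–(-1.10065, 1.10065, 0.9804)  len=0.8458
  (v17,v20,v21) [+-+] → (-1.42432, 0.319217, 0.9804)–(-1.55651, 0, 0.9804)  len=0.3455
  (v20,v24,v21) [--+] → (-1.23284, -0.78143, 0.9804)–(-1.55651, 0, 0.9804)  len=0.8458
  (v21,v24,v25) [+-+] → (-1.23284, -0.78143, 0.9804)–(-1.10065, -1.10065, 0.9804)  len=0.3455
  (v24,v28,v25) [--+] → (-0.319217, -1.42432, 0.9804)–(-1.10065, -1.10065, 0.9804)  len=0.8458
  (v25,v28,v29) [+-+] → (-0.319217, -1.42432, 0.9804)–(0, -1.55651, 0.9804)  len=0.3455
  (v28,v32,v29) [--+] → (0.78143, -1.23284, 0.9804)–(0, -1.55651, 0.9804)  len=0.8458
  (v29,v32,v33) [+-+] → (0.78143, -1.23284, 0.9804)–(1.10065, -1.10065, 0.9804)  len=0.3455
  (v32,v3,v33) [--+] → (1.42432, -0.319217, 0.9804)–(1.10065, -1.10065, 0.9804)  len=0.8458
  (v33,v3,v4) [+-+] → (1.42432, -0.319217, 0.9804)–(1.55651, 0, 0.9804)  len=0.3455

Chained into 1 loop(s):
  loop 1: 16 segments, perimeter = 9.5305
Total perimeter = 9.531

loops=1 perimeter=9.531


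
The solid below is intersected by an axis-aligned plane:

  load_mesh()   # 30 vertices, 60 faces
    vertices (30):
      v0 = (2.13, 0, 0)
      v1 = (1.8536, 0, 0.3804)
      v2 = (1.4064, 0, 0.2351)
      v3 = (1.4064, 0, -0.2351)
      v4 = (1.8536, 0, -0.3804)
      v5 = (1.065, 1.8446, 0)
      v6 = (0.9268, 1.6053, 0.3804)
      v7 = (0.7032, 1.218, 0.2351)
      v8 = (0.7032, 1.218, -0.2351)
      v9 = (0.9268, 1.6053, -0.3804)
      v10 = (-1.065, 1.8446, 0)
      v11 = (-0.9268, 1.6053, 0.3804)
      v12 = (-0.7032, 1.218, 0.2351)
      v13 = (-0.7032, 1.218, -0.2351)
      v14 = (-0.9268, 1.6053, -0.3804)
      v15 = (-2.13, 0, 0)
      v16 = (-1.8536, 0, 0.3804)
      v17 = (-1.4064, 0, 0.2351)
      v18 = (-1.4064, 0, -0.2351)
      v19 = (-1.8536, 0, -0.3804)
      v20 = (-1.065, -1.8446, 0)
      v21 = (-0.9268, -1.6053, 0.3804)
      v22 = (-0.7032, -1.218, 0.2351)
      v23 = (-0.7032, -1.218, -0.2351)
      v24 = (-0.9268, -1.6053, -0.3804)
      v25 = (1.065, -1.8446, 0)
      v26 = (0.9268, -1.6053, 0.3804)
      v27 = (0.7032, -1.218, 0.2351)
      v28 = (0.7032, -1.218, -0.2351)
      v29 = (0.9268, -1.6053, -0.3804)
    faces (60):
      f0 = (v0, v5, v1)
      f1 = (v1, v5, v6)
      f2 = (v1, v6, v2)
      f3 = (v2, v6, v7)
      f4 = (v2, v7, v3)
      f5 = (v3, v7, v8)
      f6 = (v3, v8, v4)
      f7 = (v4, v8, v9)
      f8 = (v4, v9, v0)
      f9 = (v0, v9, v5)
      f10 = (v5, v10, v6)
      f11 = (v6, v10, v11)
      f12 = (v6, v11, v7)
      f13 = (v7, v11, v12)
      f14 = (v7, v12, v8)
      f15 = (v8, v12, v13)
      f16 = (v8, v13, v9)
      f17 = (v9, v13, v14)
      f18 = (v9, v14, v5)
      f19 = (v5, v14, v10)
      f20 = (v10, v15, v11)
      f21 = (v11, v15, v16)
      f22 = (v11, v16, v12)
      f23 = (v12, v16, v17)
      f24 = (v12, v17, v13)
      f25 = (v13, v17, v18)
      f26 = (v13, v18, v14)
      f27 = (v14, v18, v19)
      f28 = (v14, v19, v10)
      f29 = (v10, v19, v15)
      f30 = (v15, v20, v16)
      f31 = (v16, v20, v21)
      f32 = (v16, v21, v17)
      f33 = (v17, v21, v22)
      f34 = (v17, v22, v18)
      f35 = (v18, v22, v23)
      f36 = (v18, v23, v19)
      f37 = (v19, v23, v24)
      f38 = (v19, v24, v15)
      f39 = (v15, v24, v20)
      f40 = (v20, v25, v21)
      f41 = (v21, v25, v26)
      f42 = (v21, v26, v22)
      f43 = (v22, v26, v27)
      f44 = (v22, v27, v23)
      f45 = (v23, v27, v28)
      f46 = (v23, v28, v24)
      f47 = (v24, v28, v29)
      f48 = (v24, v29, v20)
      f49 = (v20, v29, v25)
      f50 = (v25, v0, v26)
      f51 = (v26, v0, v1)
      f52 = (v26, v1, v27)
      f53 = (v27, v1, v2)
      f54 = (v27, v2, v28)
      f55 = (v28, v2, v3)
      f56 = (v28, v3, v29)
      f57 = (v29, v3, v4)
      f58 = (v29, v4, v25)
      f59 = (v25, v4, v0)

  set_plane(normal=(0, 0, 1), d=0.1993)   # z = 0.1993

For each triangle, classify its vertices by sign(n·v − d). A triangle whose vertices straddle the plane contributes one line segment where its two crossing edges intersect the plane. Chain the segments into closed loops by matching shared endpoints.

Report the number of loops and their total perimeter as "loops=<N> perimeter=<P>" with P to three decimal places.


loops=2 perimeter=20.350

Straddling triangles (24 of 60):
  (v0,v5,v1) [--+] → (1.47817, 0.878173, 0.1993)–(1.98519, 0, 0.1993)  len=1.0140
  (v1,v5,v6) [+-+] → (1.47817, 0.878173, 0.1993)–(0.992594, 1.71923, 0.1993)  len=0.9712
  (v2,v7,v3) [++-] → (0.75674, 1.12526, 0.1993)–(1.4064, 0, 0.1993)  len=1.2993
  (v3,v7,v8) [-+-] → (0.75674, 1.12526, 0.1993)–(0.7032, 1.218, 0.1993)  len=0.1071
  (v5,v10,v6) [--+] → (-0.0214518, 1.71923, 0.1993)–(0.992594, 1.71923, 0.1993)  len=1.0140
  (v6,v10,v11) [+-+] → (-0.0214518, 1.71923, 0.1993)–(-0.992594, 1.71923, 0.1993)  len=0.9711
  (v7,v12,v8) [++-] → (-0.59612, 1.218, 0.1993)–(0.7032, 1.218, 0.1993)  len=1.2993
  (v8,v12,v13) [-+-] → (-0.59612, 1.218, 0.1993)–(-0.7032, 1.218, 0.1993)  len=0.1071
  (v10,v15,v11) [--+] → (-1.49962, 0.841052, 0.1993)–(-0.992594, 1.71923, 0.1993)  len=1.0140
  (v11,v15,v16) [+-+] → (-1.49962, 0.841052, 0.1993)–(-1.98519, 0, 0.1993)  len=0.9712
  (v12,v17,v13) [++-] → (-1.35286, 0.0927359, 0.1993)–(-0.7032, 1.218, 0.1993)  len=1.2993
  (v13,v17,v18) [-+-] → (-1.35286, 0.0927359, 0.1993)–(-1.4064, 0, 0.1993)  len=0.1071
  (v15,v20,v16) [--+] → (-1.47817, -0.878173, 0.1993)–(-1.98519, 0, 0.1993)  len=1.0140
  (v16,v20,v21) [+-+] → (-1.47817, -0.878173, 0.1993)–(-0.992594, -1.71923, 0.1993)  len=0.9712
  (v17,v22,v18) [++-] → (-0.75674, -1.12526, 0.1993)–(-1.4064, 0, 0.1993)  len=1.2993
  (v18,v22,v23) [-+-] → (-0.75674, -1.12526, 0.1993)–(-0.7032, -1.218, 0.1993)  len=0.1071
  (v20,v25,v21) [--+] → (0.0214518, -1.71923, 0.1993)–(-0.992594, -1.71923, 0.1993)  len=1.0140
  (v21,v25,v26) [+-+] → (0.0214518, -1.71923, 0.1993)–(0.992594, -1.71923, 0.1993)  len=0.9711
  (v22,v27,v23) [++-] → (0.59612, -1.218, 0.1993)–(-0.7032, -1.218, 0.1993)  len=1.2993
  (v23,v27,v28) [-+-] → (0.59612, -1.218, 0.1993)–(0.7032, -1.218, 0.1993)  len=0.1071
  (v25,v0,v26) [--+] → (1.49962, -0.841052, 0.1993)–(0.992594, -1.71923, 0.1993)  len=1.0140
  (v26,v0,v1) [+-+] → (1.49962, -0.841052, 0.1993)–(1.98519, 0, 0.1993)  len=0.9712
  (v27,v2,v28) [++-] → (1.35286, -0.0927359, 0.1993)–(0.7032, -1.218, 0.1993)  len=1.2993
  (v28,v2,v3) [-+-] → (1.35286, -0.0927359, 0.1993)–(1.4064, 0, 0.1993)  len=0.1071

Chained into 2 loop(s):
  loop 1: 12 segments, perimeter = 11.9111
  loop 2: 12 segments, perimeter = 8.4385
Total perimeter = 20.350


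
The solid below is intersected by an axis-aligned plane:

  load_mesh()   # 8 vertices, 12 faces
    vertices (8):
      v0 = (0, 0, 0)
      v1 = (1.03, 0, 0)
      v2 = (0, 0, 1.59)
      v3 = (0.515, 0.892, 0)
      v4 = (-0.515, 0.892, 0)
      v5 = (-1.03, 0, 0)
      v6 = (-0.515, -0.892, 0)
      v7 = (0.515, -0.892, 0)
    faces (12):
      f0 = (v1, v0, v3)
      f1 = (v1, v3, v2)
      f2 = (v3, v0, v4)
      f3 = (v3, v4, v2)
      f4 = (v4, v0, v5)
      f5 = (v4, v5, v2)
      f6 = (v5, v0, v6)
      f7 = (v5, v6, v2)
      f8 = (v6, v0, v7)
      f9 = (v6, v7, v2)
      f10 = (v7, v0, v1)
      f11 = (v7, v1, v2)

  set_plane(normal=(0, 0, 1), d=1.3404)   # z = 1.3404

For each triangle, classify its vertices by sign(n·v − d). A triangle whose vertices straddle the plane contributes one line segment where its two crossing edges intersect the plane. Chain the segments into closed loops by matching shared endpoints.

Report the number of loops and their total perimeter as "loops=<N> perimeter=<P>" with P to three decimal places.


Straddling triangles (6 of 12):
  (v1,v3,v2) [--+] → (0.0808453, 0.140027, 1.3404)–(0.161691, 0, 1.3404)  len=0.1617
  (v3,v4,v2) [--+] → (-0.0808453, 0.140027, 1.3404)–(0.0808453, 0.140027, 1.3404)  len=0.1617
  (v4,v5,v2) [--+] → (-0.161691, 0, 1.3404)–(-0.0808453, 0.140027, 1.3404)  len=0.1617
  (v5,v6,v2) [--+] → (-0.0808453, -0.140027, 1.3404)–(-0.161691, 0, 1.3404)  len=0.1617
  (v6,v7,v2) [--+] → (0.0808453, -0.140027, 1.3404)–(-0.0808453, -0.140027, 1.3404)  len=0.1617
  (v7,v1,v2) [--+] → (0.161691, 0, 1.3404)–(0.0808453, -0.140027, 1.3404)  len=0.1617

Chained into 1 loop(s):
  loop 1: 6 segments, perimeter = 0.9701
Total perimeter = 0.970

loops=1 perimeter=0.970


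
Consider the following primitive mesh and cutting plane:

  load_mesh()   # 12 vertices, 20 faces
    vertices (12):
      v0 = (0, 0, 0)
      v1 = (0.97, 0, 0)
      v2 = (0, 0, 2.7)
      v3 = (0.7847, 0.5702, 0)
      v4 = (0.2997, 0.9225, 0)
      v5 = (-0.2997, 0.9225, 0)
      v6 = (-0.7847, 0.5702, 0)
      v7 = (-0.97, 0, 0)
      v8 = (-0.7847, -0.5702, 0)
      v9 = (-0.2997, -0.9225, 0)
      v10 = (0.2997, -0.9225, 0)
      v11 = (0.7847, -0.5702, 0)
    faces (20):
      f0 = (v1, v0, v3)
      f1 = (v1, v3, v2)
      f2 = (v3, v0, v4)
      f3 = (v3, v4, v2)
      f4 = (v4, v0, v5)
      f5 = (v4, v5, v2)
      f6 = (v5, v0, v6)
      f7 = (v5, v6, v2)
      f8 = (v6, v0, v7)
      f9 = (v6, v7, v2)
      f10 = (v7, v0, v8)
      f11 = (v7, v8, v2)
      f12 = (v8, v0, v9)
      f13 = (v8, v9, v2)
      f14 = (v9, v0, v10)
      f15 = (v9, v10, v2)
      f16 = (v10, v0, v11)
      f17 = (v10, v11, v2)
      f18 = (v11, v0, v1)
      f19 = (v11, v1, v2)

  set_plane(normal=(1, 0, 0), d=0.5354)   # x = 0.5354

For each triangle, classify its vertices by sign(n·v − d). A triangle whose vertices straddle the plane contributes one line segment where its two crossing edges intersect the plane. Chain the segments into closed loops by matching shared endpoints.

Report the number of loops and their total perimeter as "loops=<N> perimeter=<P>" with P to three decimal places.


Straddling triangles (8 of 20):
  (v1,v0,v3) [+-+] → (0.5354, 0, 0)–(0.5354, 0.389047, 0)  len=0.3890
  (v1,v3,v2) [++-] → (0.5354, 0.389047, 0.857793)–(0.5354, 0, 1.20971)  len=0.5246
  (v3,v0,v4) [+--] → (0.5354, 0.389047, 0)–(0.5354, 0.751289, 0)  len=0.3622
  (v3,v4,v2) [+--] → (0.5354, 0.751289, 0)–(0.5354, 0.389047, 0.857793)  len=0.9311
  (v10,v0,v11) [--+] → (0.5354, -0.389047, 0)–(0.5354, -0.751289, 0)  len=0.3622
  (v10,v11,v2) [-+-] → (0.5354, -0.751289, 0)–(0.5354, -0.389047, 0.857793)  len=0.9311
  (v11,v0,v1) [+-+] → (0.5354, -0.389047, 0)–(0.5354, 0, 0)  len=0.3890
  (v11,v1,v2) [++-] → (0.5354, 0, 1.20971)–(0.5354, -0.389047, 0.857793)  len=0.5246

Chained into 1 loop(s):
  loop 1: 8 segments, perimeter = 4.4141
Total perimeter = 4.414

loops=1 perimeter=4.414


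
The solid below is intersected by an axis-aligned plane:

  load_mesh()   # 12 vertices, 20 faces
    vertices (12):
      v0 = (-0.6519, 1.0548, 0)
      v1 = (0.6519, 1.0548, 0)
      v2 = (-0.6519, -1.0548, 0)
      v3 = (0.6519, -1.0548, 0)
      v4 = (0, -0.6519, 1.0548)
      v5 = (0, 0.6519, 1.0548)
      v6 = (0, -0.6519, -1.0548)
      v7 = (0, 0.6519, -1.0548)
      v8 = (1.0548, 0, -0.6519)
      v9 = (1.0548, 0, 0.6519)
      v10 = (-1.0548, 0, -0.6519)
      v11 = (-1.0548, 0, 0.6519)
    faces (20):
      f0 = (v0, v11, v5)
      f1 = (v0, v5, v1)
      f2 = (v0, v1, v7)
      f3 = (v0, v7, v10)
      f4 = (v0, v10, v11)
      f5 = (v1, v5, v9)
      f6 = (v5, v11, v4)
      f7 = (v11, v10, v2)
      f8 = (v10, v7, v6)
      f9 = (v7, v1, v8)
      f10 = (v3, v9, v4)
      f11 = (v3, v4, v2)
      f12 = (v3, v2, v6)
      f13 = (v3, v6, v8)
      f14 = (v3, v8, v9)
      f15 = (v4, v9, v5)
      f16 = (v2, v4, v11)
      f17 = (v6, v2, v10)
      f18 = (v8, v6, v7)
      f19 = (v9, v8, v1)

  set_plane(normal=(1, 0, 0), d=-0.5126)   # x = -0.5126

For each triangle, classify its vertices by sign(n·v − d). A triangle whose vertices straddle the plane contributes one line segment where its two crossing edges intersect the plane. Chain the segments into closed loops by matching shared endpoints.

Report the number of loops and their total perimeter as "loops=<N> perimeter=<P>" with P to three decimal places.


loops=1 perimeter=5.890

Straddling triangles (10 of 20):
  (v0,v11,v5) [--+] → (-0.5126, 0.335097, 0.859003)–(-0.5126, 0.968707, 0.225393)  len=0.8961
  (v0,v5,v1) [-++] → (-0.5126, 0.968707, 0.225393)–(-0.5126, 1.0548, 0)  len=0.2413
  (v0,v1,v7) [-++] → (-0.5126, 1.0548, 0)–(-0.5126, 0.968707, -0.225393)  len=0.2413
  (v0,v7,v10) [-+-] → (-0.5126, 0.968707, -0.225393)–(-0.5126, 0.335097, -0.859003)  len=0.8961
  (v5,v11,v4) [+-+] → (-0.5126, 0.335097, 0.859003)–(-0.5126, -0.335097, 0.859003)  len=0.6702
  (v10,v7,v6) [-++] → (-0.5126, 0.335097, -0.859003)–(-0.5126, -0.335097, -0.859003)  len=0.6702
  (v3,v4,v2) [++-] → (-0.5126, -0.968707, 0.225393)–(-0.5126, -1.0548, 0)  len=0.2413
  (v3,v2,v6) [+-+] → (-0.5126, -1.0548, 0)–(-0.5126, -0.968707, -0.225393)  len=0.2413
  (v2,v4,v11) [-+-] → (-0.5126, -0.968707, 0.225393)–(-0.5126, -0.335097, 0.859003)  len=0.8961
  (v6,v2,v10) [+--] → (-0.5126, -0.968707, -0.225393)–(-0.5126, -0.335097, -0.859003)  len=0.8961

Chained into 1 loop(s):
  loop 1: 10 segments, perimeter = 5.8897
Total perimeter = 5.890


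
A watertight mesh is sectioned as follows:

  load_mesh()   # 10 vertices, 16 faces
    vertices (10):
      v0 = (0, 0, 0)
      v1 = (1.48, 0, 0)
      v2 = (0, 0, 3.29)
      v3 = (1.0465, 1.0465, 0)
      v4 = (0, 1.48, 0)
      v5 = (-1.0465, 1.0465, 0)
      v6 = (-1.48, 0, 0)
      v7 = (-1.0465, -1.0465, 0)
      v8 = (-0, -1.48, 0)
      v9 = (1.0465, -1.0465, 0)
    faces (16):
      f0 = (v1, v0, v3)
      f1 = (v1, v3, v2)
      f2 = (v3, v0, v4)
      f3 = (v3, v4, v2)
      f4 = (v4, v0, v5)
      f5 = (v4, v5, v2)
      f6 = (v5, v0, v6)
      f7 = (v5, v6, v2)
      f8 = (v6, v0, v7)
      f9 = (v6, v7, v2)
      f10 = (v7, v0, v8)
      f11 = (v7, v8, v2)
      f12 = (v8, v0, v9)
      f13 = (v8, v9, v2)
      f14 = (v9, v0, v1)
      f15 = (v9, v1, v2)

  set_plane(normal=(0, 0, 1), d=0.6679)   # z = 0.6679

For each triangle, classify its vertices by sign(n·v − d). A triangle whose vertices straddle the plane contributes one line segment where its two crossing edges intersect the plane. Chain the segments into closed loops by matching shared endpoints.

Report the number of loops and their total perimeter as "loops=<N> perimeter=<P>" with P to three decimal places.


Straddling triangles (8 of 16):
  (v1,v3,v2) [--+] → (0.834051, 0.834051, 0.6679)–(1.17955, 0, 0.6679)  len=0.9028
  (v3,v4,v2) [--+] → (0, 1.17955, 0.6679)–(0.834051, 0.834051, 0.6679)  len=0.9028
  (v4,v5,v2) [--+] → (-0.834051, 0.834051, 0.6679)–(0, 1.17955, 0.6679)  len=0.9028
  (v5,v6,v2) [--+] → (-1.17955, 0, 0.6679)–(-0.834051, 0.834051, 0.6679)  len=0.9028
  (v6,v7,v2) [--+] → (-0.834051, -0.834051, 0.6679)–(-1.17955, 0, 0.6679)  len=0.9028
  (v7,v8,v2) [--+] → (0, -1.17955, 0.6679)–(-0.834051, -0.834051, 0.6679)  len=0.9028
  (v8,v9,v2) [--+] → (0.834051, -0.834051, 0.6679)–(0, -1.17955, 0.6679)  len=0.9028
  (v9,v1,v2) [--+] → (1.17955, 0, 0.6679)–(0.834051, -0.834051, 0.6679)  len=0.9028

Chained into 1 loop(s):
  loop 1: 8 segments, perimeter = 7.2222
Total perimeter = 7.222

loops=1 perimeter=7.222


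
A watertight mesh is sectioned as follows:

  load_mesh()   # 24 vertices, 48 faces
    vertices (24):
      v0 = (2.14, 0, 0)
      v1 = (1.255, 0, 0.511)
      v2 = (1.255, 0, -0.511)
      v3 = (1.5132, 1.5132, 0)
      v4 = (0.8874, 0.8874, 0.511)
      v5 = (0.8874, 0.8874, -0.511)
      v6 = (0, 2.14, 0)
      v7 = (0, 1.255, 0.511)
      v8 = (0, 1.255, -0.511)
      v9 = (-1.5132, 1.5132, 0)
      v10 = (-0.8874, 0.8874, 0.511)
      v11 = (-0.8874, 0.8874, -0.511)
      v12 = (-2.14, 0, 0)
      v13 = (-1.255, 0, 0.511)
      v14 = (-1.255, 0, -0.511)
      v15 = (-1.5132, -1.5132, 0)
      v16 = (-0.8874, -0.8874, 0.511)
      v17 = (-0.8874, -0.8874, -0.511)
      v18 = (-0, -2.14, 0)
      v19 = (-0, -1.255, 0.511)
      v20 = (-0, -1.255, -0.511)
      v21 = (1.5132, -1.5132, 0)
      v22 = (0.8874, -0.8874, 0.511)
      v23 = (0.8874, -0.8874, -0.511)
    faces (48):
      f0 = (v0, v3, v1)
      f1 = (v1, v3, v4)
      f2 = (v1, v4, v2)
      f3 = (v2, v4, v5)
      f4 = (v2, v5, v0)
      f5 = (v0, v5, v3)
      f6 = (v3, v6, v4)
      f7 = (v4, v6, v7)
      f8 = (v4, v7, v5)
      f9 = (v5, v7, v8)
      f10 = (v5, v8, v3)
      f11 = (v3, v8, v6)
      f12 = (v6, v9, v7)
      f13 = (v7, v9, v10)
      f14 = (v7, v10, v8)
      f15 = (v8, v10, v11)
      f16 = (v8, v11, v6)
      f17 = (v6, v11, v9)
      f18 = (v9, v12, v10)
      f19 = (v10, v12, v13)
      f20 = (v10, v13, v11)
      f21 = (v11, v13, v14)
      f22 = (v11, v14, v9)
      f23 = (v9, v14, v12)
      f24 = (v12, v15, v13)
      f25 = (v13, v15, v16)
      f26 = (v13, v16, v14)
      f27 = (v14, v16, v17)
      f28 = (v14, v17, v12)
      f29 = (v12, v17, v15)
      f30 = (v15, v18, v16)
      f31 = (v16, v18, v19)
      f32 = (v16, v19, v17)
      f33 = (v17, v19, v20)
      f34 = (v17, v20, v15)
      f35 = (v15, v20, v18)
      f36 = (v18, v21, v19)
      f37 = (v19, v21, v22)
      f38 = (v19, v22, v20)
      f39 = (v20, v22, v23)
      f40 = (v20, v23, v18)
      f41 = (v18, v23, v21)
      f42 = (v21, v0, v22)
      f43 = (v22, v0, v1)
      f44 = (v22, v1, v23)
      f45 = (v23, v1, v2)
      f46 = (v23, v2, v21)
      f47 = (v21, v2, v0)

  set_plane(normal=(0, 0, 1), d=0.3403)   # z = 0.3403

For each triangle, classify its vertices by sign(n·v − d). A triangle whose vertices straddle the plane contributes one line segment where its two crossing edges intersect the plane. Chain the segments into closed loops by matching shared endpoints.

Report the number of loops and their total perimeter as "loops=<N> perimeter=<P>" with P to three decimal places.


Straddling triangles (32 of 48):
  (v0,v3,v1) [--+] → (1.34125, 0.505486, 0.3403)–(1.55064, 0, 0.3403)  len=0.5471
  (v1,v3,v4) [+-+] → (1.34125, 0.505486, 0.3403)–(1.09645, 1.09645, 0.3403)  len=0.6397
  (v1,v4,v2) [++-] → (0.948799, 0.739182, 0.3403)–(1.255, 0, 0.3403)  len=0.8001
  (v2,v4,v5) [-+-] → (0.948799, 0.739182, 0.3403)–(0.8874, 0.8874, 0.3403)  len=0.1604
  (v3,v6,v4) [--+] → (0.590963, 1.30583, 0.3403)–(1.09645, 1.09645, 0.3403)  len=0.5471
  (v4,v6,v7) [+-+] → (0.590963, 1.30583, 0.3403)–(0, 1.55064, 0.3403)  len=0.6397
  (v4,v7,v5) [++-] → (0.148218, 1.1936, 0.3403)–(0.8874, 0.8874, 0.3403)  len=0.8001
  (v5,v7,v8) [-+-] → (0.148218, 1.1936, 0.3403)–(0, 1.255, 0.3403)  len=0.1604
  (v6,v9,v7) [--+] → (-0.505486, 1.34125, 0.3403)–(0, 1.55064, 0.3403)  len=0.5471
  (v7,v9,v10) [+-+] → (-0.505486, 1.34125, 0.3403)–(-1.09645, 1.09645, 0.3403)  len=0.6397
  (v7,v10,v8) [++-] → (-0.739182, 0.948799, 0.3403)–(0, 1.255, 0.3403)  len=0.8001
  (v8,v10,v11) [-+-] → (-0.739182, 0.948799, 0.3403)–(-0.8874, 0.8874, 0.3403)  len=0.1604
  (v9,v12,v10) [--+] → (-1.30583, 0.590963, 0.3403)–(-1.09645, 1.09645, 0.3403)  len=0.5471
  (v10,v12,v13) [+-+] → (-1.30583, 0.590963, 0.3403)–(-1.55064, 0, 0.3403)  len=0.6397
  (v10,v13,v11) [++-] → (-1.1936, 0.148218, 0.3403)–(-0.8874, 0.8874, 0.3403)  len=0.8001
  (v11,v13,v14) [-+-] → (-1.1936, 0.148218, 0.3403)–(-1.255, 0, 0.3403)  len=0.1604
  (v12,v15,v13) [--+] → (-1.34125, -0.505486, 0.3403)–(-1.55064, 0, 0.3403)  len=0.5471
  (v13,v15,v16) [+-+] → (-1.34125, -0.505486, 0.3403)–(-1.09645, -1.09645, 0.3403)  len=0.6397
  (v13,v16,v14) [++-] → (-0.948799, -0.739182, 0.3403)–(-1.255, 0, 0.3403)  len=0.8001
  (v14,v16,v17) [-+-] → (-0.948799, -0.739182, 0.3403)–(-0.8874, -0.8874, 0.3403)  len=0.1604
  (v15,v18,v16) [--+] → (-0.590963, -1.30583, 0.3403)–(-1.09645, -1.09645, 0.3403)  len=0.5471
  (v16,v18,v19) [+-+] → (-0.590963, -1.30583, 0.3403)–(0, -1.55064, 0.3403)  len=0.6397
  (v16,v19,v17) [++-] → (-0.148218, -1.1936, 0.3403)–(-0.8874, -0.8874, 0.3403)  len=0.8001
  (v17,v19,v20) [-+-] → (-0.148218, -1.1936, 0.3403)–(0, -1.255, 0.3403)  len=0.1604
  (v18,v21,v19) [--+] → (0.505486, -1.34125, 0.3403)–(0, -1.55064, 0.3403)  len=0.5471
  (v19,v21,v22) [+-+] → (0.505486, -1.34125, 0.3403)–(1.09645, -1.09645, 0.3403)  len=0.6397
  (v19,v22,v20) [++-] → (0.739182, -0.948799, 0.3403)–(0, -1.255, 0.3403)  len=0.8001
  (v20,v22,v23) [-+-] → (0.739182, -0.948799, 0.3403)–(0.8874, -0.8874, 0.3403)  len=0.1604
  (v21,v0,v22) [--+] → (1.30583, -0.590963, 0.3403)–(1.09645, -1.09645, 0.3403)  len=0.5471
  (v22,v0,v1) [+-+] → (1.30583, -0.590963, 0.3403)–(1.55064, 0, 0.3403)  len=0.6397
  (v22,v1,v23) [++-] → (1.1936, -0.148218, 0.3403)–(0.8874, -0.8874, 0.3403)  len=0.8001
  (v23,v1,v2) [-+-] → (1.1936, -0.148218, 0.3403)–(1.255, 0, 0.3403)  len=0.1604

Chained into 2 loop(s):
  loop 1: 16 segments, perimeter = 9.4944
  loop 2: 16 segments, perimeter = 7.6842
Total perimeter = 17.179

loops=2 perimeter=17.179
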